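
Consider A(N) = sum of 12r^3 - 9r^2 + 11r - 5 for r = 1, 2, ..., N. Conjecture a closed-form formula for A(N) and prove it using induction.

A(N) = N(3N^3 + 3N^2 + 4N - 1)

We claim A(N) = N(3N^3 + 3N^2 + 4N - 1) for all N ≥ 1.
Base case (N = 1): A(1) = 9, and the closed form gives 9. They agree.
Inductive step: assume the claim holds for N = r, so A(r) = r(3r^3 + 3r^2 + 4r - 1).
Then A(r+1) = A(r) + (12r^3 + 27r^2 + 29r + 9) = (r(3r^3 + 3r^2 + 4r - 1)) + (12r^3 + 27r^2 + 29r + 9).
Simplifying, A(r+1) = (r + 1)(3r^3 + 12r^2 + 19r + 9) = (r+1)(3(r+1)^3 + 3(r+1)^2 + 4(r+1) - 1),
which is the closed form with N = r+1.
Hence, by induction on N, the claim holds for every N ≥ 1.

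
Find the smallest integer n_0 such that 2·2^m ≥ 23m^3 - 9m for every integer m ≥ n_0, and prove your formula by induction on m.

n_0 = 16

At m = 15: 65536 < 77490, so the inequality fails and n_0 ≥ 16. We prove 2·2^m ≥ 23m^3 - 9m for all m ≥ 16.
For the base case m = 16: 2·2^m = 131072 and 23m^3 - 9m = 94064, so 131072 ≥ 94064.
Inductive step: suppose the statement holds for some p ≥ 16, so 2·2^p ≥ 23p^3 - 9p.
Then 2·2^(p + 1) = 2·(2·2^p) ≥ 2·(23p^3 - 9p).
Also, for p ≥ 16 we have 2·(23p^3 - 9p) ≥ 23(p+1)^3 - 9(p+1), since 2·(23p^3 - 9p) − (23(p+1)^3 - 9(p+1)) = 23p^3 - 69p^2 - 78p - 14, which is nonnegative for all p ≥ 16.
Combining, 2·2^(p + 1) ≥ 23(p+1)^3 - 9(p+1).
This completes the induction.
Hence the smallest such n_0 is 16.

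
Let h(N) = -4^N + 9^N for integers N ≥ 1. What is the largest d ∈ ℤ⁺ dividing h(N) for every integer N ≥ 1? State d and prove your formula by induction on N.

Computing the first values: h(1) = 5 and h(2) = 65; gcd(5, 65) = 5, so d ≤ 5.
We prove 5 | -4^N + 9^N for all N ≥ 1 by induction on N.
For the base case N = 1: h(1) = 5 = 5·(1), so 5 | h(1).
Inductive step: suppose the statement holds for some k ≥ 1, i.e. 5 | h(k). Then
9^{k+1} − 4^{k+1} = 9·9^k − 4·4^k = 9·(9^k − 4^k) + (5)·4^k. The first term is divisible by 5 by the inductive hypothesis, and the second term (5)·4^k is divisible by 5 since 5 | 5. Hence 5 | h(k+1).
By induction, the statement is established for all N ≥ 1.
Therefore the largest such d is 5.

d = 5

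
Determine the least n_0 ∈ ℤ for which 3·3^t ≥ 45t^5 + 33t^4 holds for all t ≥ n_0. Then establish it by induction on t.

At t = 14: 14348907 < 25469808, so the inequality fails and n_0 ≥ 15. We prove 3·3^t ≥ 45t^5 + 33t^4 for all t ≥ 15.
Base case (t = 15): 3·3^t = 43046721 and 45t^5 + 33t^4 = 35842500, so 43046721 ≥ 35842500.
Suppose the result is true for t = r, so 3·3^r ≥ 45r^5 + 33r^4.
Then 3·3^(r + 1) = 3·(3·3^r) ≥ 3·(45r^5 + 33r^4).
Also, for r ≥ 15 we have 3·(45r^5 + 33r^4) ≥ 45(r+1)^5 + 33(r+1)^4, since 3·(45r^5 + 33r^4) − (45(r+1)^5 + 33(r+1)^4) = 90r^5 - 159r^4 - 582r^3 - 648r^2 - 357r - 78, which is nonnegative for all r ≥ 15.
Combining, 3·3^(r + 1) ≥ 45(r+1)^5 + 33(r+1)^4.
By the principle of mathematical induction, the result holds for all t ≥ 15.
Hence the smallest such n_0 is 15.

n_0 = 15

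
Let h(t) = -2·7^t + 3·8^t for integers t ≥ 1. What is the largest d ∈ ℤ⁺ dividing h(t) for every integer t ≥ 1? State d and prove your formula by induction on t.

d = 2

Computing the first values: h(1) = 10 and h(2) = 94; gcd(10, 94) = 2, so d ≤ 2.
We prove 2 | -2·7^t + 3·8^t for all t ≥ 1 by induction on t.
Base step (t = 1): h(1) = 10 = 2·(5), so 2 | h(1).
Inductive step: assume the claim holds for t = k, i.e. 2 | h(k). Then
h(k+1) − 8·h(k) = (-2·7^(k+1) + 3·8^(k+1)) − 8·(-2·7^k + 3·8^k) = (-2)·7^k·(7 − 8) = (2)·7^k. Since 2 | h(k) by the inductive hypothesis, 2 | 8·h(k); and 2 | 2 since 2 = 2·1. Therefore 2 | h(k+1).
By induction, the statement is established for all t ≥ 1.
Therefore the largest such d is 2.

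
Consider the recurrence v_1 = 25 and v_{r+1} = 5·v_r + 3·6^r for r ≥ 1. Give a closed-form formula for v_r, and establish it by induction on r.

Computing the first terms: v_1 = 25, v_2 = 143, v_3 = 823. This suggests v_r = 7·5^(r - 1) + 3·6^r.
When r = 1: the formula gives 25 = 25 = v_1.
For the inductive step, assume it holds for an arbitrary k ≥ 1, so v_k = 7·5^(k - 1) + 3·6^k.
Then v_{k+1} = 5·v_k + 3·6^k = 5·(7·5^(k - 1) + 3·6^k) + 3·6^k = 7·5^k + 3·6^(k + 1) = 7·5^((k+1) - 1) + 3·6^(k+1),
which is the claimed formula at r = k+1.
By the principle of mathematical induction, the result holds for all r ≥ 1.

v_r = 7·5^(r - 1) + 3·6^r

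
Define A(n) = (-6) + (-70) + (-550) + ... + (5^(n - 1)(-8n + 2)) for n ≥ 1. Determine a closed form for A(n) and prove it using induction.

A(n) = 5^n(-2n + 1) - 1

We claim A(n) = 5^n(-2n + 1) - 1 for all n ≥ 1.
For the base case n = 1: A(1) = -6, and the closed form gives -6. They agree.
Suppose the result is true for n = m, so A(m) = 5^m(-2m + 1) - 1.
Then A(m+1) = A(m) + (5^m(-8m - 6)) = (5^m(-2m + 1) - 1) + (5^m(-8m - 6)).
Simplifying, A(m+1) = -10·5^m·m - 5·5^m - 1 = 5^(m+1)(-2(m+1) + 1) - 1,
which is the closed form with n = m+1.
By induction, the statement is established for all n ≥ 1.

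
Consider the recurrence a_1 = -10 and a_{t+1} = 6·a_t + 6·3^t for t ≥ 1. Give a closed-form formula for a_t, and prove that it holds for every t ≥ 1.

Computing the first terms: a_1 = -10, a_2 = -42, a_3 = -198. This suggests a_t = -2·3^t - 4·6^(t - 1).
For the base case t = 1: the formula gives -10 = -10 = a_1.
Inductive step: suppose the statement holds for some i ≥ 1, so a_i = -2·3^i - 4·6^(i - 1).
Then a_{i+1} = 6·a_i + 6·3^i = 6·(-2·3^i - 4·6^(i - 1)) + 6·3^i = -2·3^(i + 1) - 4·6^i = -2·3^(i+1) - 4·6^((i+1) - 1),
which is the claimed formula at t = i+1.
This completes the induction.

a_t = -2·3^t - 4·6^(t - 1)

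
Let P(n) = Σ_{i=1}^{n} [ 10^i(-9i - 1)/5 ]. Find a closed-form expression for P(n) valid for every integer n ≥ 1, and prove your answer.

We claim P(n) = -2·10^n·n for all n ≥ 1.
For the base case n = 1: P(1) = -20, and the closed form gives -20. They agree.
Inductive step: suppose the statement holds for some i ≥ 1, so P(i) = -2·10^i·i.
Then P(i+1) = P(i) + (10^i(-18i - 20)) = (-2·10^i·i) + (10^i(-18i - 20)).
Simplifying, P(i+1) = 20·10^i(-i - 1) = -2·10^(i+1)·(i+1),
which is the closed form with n = i+1.
Hence, by induction on n, the claim holds for every n ≥ 1.

P(n) = -2·10^n·n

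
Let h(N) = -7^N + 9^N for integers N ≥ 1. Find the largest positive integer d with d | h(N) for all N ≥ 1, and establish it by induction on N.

d = 2

Computing the first values: h(1) = 2 and h(2) = 32; gcd(2, 32) = 2, so d ≤ 2.
We prove 2 | -7^N + 9^N for all N ≥ 1 by induction on N.
For the base case N = 1: h(1) = 2 = 2·(1), so 2 | h(1).
For the inductive step, assume it holds for an arbitrary k ≥ 1, i.e. 2 | h(k). Then
9^{k+1} − 7^{k+1} = 9·9^k − 7·7^k = 9·(9^k − 7^k) + (2)·7^k. The first term is divisible by 2 by the inductive hypothesis, and the second term (2)·7^k is divisible by 2 since 2 | 2. Hence 2 | h(k+1).
By the principle of mathematical induction, the result holds for all N ≥ 1.
Therefore the largest such d is 2.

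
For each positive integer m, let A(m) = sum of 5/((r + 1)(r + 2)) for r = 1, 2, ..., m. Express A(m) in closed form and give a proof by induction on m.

A(m) = 5m/(2(m + 2))

We claim A(m) = 5m/(2(m + 2)) for all m ≥ 1.
For the base case m = 1: A(1) = 5/6, and the closed form gives 5/6. They agree.
Inductive step: assume the claim holds for m = r, so A(r) = 5r/(2(r + 2)).
Then A(r+1) = A(r) + (5/((r + 2)(r + 3))) = (5r/(2(r + 2))) + (5/((r + 2)(r + 3))).
Simplifying, A(r+1) = 5(r + 1)/(2(r + 3)) = 5(r+1)/(2((r+1) + 2)),
which is the closed form with m = r+1.
Hence, by induction on m, the claim holds for every m ≥ 1.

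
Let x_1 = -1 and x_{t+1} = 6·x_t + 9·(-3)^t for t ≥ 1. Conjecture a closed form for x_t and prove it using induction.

Computing the first terms: x_1 = -1, x_2 = -33, x_3 = -117. This suggests x_t = -(-3)^t - 4·6^(t - 1).
When t = 1: the formula gives -1 = -1 = x_1.
Suppose the result is true for t = j, so x_j = -(-3)^j - 4·6^(j - 1).
Then x_{j+1} = 6·x_j + 9·(-3)^j = 6·(-(-3)^j - 4·6^(j - 1)) + 9·(-3)^j = -(-3)^(j + 1) - 4·6^j = -(-3)^(j+1) - 4·6^((j+1) - 1),
which is the claimed formula at t = j+1.
By induction, the statement is established for all t ≥ 1.

x_t = -(-3)^t - 4·6^(t - 1)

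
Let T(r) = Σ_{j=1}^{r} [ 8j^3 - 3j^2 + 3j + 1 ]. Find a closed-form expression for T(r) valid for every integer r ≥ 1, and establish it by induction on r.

T(r) = r(2r^3 + 3r^2 + 2r + 2)

We claim T(r) = r(2r^3 + 3r^2 + 2r + 2) for all r ≥ 1.
For the base case r = 1: T(1) = 9, and the closed form gives 9. They agree.
Suppose the result is true for r = j, so T(j) = j(2j^3 + 3j^2 + 2j + 2).
Then T(j+1) = T(j) + (8j^3 + 21j^2 + 21j + 9) = (j(2j^3 + 3j^2 + 2j + 2)) + (8j^3 + 21j^2 + 21j + 9).
Simplifying, T(j+1) = (j + 1)(2j^3 + 9j^2 + 14j + 9) = (j+1)(2(j+1)^3 + 3(j+1)^2 + 2(j+1) + 2),
which is the closed form with r = j+1.
Hence, by induction on r, the claim holds for every r ≥ 1.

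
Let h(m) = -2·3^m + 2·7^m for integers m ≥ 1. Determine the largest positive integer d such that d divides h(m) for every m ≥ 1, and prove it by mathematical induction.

d = 8

Computing the first values: h(1) = 8 and h(2) = 80; gcd(8, 80) = 8, so d ≤ 8.
We prove 8 | -2·3^m + 2·7^m for all m ≥ 1 by induction on m.
Base step (m = 1): h(1) = 8 = 8·(1), so 8 | h(1).
For the inductive step, assume it holds for an arbitrary k ≥ 1, i.e. 8 | h(k). Then
h(k+1) − 7·h(k) = (-2·3^(k+1) + 2·7^(k+1)) − 7·(-2·3^k + 2·7^k) = (-2)·3^k·(3 − 7) = (8)·3^k. Since 8 | h(k) by the inductive hypothesis, 8 | 7·h(k); and 8 | 8 since 8 = 8·1. Therefore 8 | h(k+1).
By the principle of mathematical induction, the result holds for all m ≥ 1.
Therefore the largest such d is 8.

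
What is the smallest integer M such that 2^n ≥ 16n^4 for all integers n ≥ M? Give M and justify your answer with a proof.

M = 22

At n = 21: 2097152 < 3111696, so the inequality fails and M ≥ 22. We prove 2^n ≥ 16n^4 for all n ≥ 22.
Base case (n = 22): 2^n = 4194304 and 16n^4 = 3748096, so 4194304 ≥ 3748096.
Suppose the result is true for n = j, so 2^j ≥ 16j^4.
Then 2^(j + 1) = 2·(2^j) ≥ 2·(16j^4).
Also, for j ≥ 22 we have 2·(16j^4) ≥ 16(j+1)^4, since 2 ≥ (1 + 1/j)^4 for all j ≥ 22.
Combining, 2^(j + 1) ≥ 16(j+1)^4.
By the principle of mathematical induction, the result holds for all n ≥ 22.
Hence the smallest such M is 22.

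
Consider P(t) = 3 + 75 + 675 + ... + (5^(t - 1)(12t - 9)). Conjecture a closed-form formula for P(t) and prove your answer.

We claim P(t) = 3·5^t(t - 1) + 3 for all t ≥ 1.
When t = 1: P(1) = 3, and the closed form gives 3. They agree.
Inductive step: suppose the statement holds for some p ≥ 1, so P(p) = 3·5^p(p - 1) + 3.
Then P(p+1) = P(p) + (5^p(12p + 3)) = (3·5^p(p - 1) + 3) + (5^p(12p + 3)).
Simplifying, P(p+1) = 15·5^p·p + 3 = 3·5^(p+1)((p+1) - 1) + 3,
which is the closed form with t = p+1.
By induction, the statement is established for all t ≥ 1.

P(t) = 3·5^t(t - 1) + 3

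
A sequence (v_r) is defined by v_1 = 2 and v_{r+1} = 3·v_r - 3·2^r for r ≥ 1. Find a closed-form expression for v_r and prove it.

v_r = 3·2^r - 4·3^(r - 1)

Computing the first terms: v_1 = 2, v_2 = 0, v_3 = -12. This suggests v_r = 3·2^r - 4·3^(r - 1).
Base case (r = 1): the formula gives 2 = 2 = v_1.
For the inductive step, assume it holds for an arbitrary m ≥ 1, so v_m = 3·2^m - 4·3^(m - 1).
Then v_{m+1} = 3·v_m - 3·2^m = 3·(3·2^m - 4·3^(m - 1)) - 3·2^m = 3·2^(m + 1) - 4·3^m = 3·2^(m+1) - 4·3^((m+1) - 1),
which is the claimed formula at r = m+1.
By induction, the statement is established for all r ≥ 1.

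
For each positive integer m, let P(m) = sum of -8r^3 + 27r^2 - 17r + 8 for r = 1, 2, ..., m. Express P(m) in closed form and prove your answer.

P(m) = -m(2m^3 - 5m^2 - 3m - 4)

We claim P(m) = -m(2m^3 - 5m^2 - 3m - 4) for all m ≥ 1.
For the base case m = 1: P(1) = 10, and the closed form gives 10. They agree.
Suppose the result is true for m = r, so P(r) = r(-2r^3 + 5r^2 + 3r + 4).
Then P(r+1) = P(r) + (-8r^3 + 3r^2 + 13r + 10) = (r(-2r^3 + 5r^2 + 3r + 4)) + (-8r^3 + 3r^2 + 13r + 10).
Simplifying, P(r+1) = -(r + 1)(2r^3 + r^2 - 7r - 10) = -(r+1)(2(r+1)^3 - 5(r+1)^2 - 3(r+1) - 4),
which is the closed form with m = r+1.
Hence, by induction on m, the claim holds for every m ≥ 1.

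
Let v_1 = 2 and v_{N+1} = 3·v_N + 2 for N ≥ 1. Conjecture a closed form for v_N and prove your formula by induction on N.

Computing the first terms: v_1 = 2, v_2 = 8, v_3 = 26. This suggests v_N = 3^N - 1.
For the base case N = 1: the formula gives 2 = 2 = v_1.
Suppose the result is true for N = j, so v_j = 3^j - 1.
Then v_{j+1} = 3·v_j + 2 = 3·(3^j - 1) + 2 = 3^(j + 1) - 1,
which is the claimed formula at N = j+1.
By the principle of mathematical induction, the result holds for all N ≥ 1.

v_N = 3^N - 1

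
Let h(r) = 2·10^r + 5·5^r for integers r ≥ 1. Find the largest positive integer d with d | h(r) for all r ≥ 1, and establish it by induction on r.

d = 5

Computing the first values: h(1) = 45 and h(2) = 325; gcd(45, 325) = 5, so d ≤ 5.
We prove 5 | 2·10^r + 5·5^r for all r ≥ 1 by induction on r.
For the base case r = 1: h(1) = 45 = 5·(9), so 5 | h(1).
Suppose the result is true for r = j, i.e. 5 | h(j). Then
h(j+1) − 10·h(j) = (2·10^(j+1) + 5·5^(j+1)) − 10·(2·10^j + 5·5^j) = (5)·5^j·(5 − 10) = (-25)·5^j. Since 5 | h(j) by the inductive hypothesis, 5 | 10·h(j); and 5 | -25 since -25 = 5·-5. Therefore 5 | h(j+1).
Hence, by induction on r, the claim holds for every r ≥ 1.
Therefore the largest such d is 5.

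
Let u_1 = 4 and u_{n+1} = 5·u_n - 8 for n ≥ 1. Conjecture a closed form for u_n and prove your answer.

u_n = 2·5^(n - 1) + 2

Computing the first terms: u_1 = 4, u_2 = 12, u_3 = 52. This suggests u_n = 2·5^(n - 1) + 2.
Base case (n = 1): the formula gives 4 = 4 = u_1.
Inductive step: assume the claim holds for n = j, so u_j = 2·5^(j - 1) + 2.
Then u_{j+1} = 5·u_j - 8 = 5·(2·5^(j - 1) + 2) - 8 = 2·5^j + 2 = 2·5^((j+1) - 1) + 2,
which is the claimed formula at n = j+1.
Hence, by induction on n, the claim holds for every n ≥ 1.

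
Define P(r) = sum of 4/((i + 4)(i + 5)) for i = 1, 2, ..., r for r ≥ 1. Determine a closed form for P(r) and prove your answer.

P(r) = 4r/(5(r + 5))

We claim P(r) = 4r/(5(r + 5)) for all r ≥ 1.
Base case (r = 1): P(1) = 2/15, and the closed form gives 2/15. They agree.
Inductive step: assume the claim holds for r = i, so P(i) = 4i/(5(i + 5)).
Then P(i+1) = P(i) + (4/((i + 5)(i + 6))) = (4i/(5(i + 5))) + (4/((i + 5)(i + 6))).
Simplifying, P(i+1) = 4(i + 1)/(5(i + 6)) = 4(i+1)/(5((i+1) + 5)),
which is the closed form with r = i+1.
Hence, by induction on r, the claim holds for every r ≥ 1.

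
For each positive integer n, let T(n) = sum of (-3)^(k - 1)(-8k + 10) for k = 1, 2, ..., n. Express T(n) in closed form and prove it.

We claim T(n) = 2(-3)^n(n - 1) + 2 for all n ≥ 1.
Base step (n = 1): T(1) = 2, and the closed form gives 2. They agree.
For the inductive step, assume it holds for an arbitrary k ≥ 1, so T(k) = 2(-3)^k(k - 1) + 2.
Then T(k+1) = T(k) + ((-3)^k(-8k + 2)) = (2(-3)^k(k - 1) + 2) + ((-3)^k(-8k + 2)).
Simplifying, T(k+1) = -6(-3)^k·k + 2 = 2(-3)^(k+1)((k+1) - 1) + 2,
which is the closed form with n = k+1.
Hence, by induction on n, the claim holds for every n ≥ 1.

T(n) = 2(-3)^n(n - 1) + 2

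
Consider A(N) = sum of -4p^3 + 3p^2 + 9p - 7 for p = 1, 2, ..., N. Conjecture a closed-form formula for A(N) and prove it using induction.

We claim A(N) = -N(N^3 + N^2 - 5N + 2) for all N ≥ 1.
Base step (N = 1): A(1) = 1, and the closed form gives 1. They agree.
Inductive step: suppose the statement holds for some p ≥ 1, so A(p) = p(-p^3 - p^2 + 5p - 2).
Then A(p+1) = A(p) + (-4p^3 - 9p^2 + 3p + 1) = (p(-p^3 - p^2 + 5p - 2)) + (-4p^3 - 9p^2 + 3p + 1).
Simplifying, A(p+1) = -(p + 1)(p^3 + 4p^2 - 1) = -(p+1)((p+1)^3 + (p+1)^2 - 5(p+1) + 2),
which is the closed form with N = p+1.
This completes the induction.

A(N) = -N(N^3 + N^2 - 5N + 2)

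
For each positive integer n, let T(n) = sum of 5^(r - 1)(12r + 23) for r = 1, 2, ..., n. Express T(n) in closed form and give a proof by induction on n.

T(n) = 5^n(3n + 5) - 5

We claim T(n) = 5^n(3n + 5) - 5 for all n ≥ 1.
Base case (n = 1): T(1) = 35, and the closed form gives 35. They agree.
For the inductive step, assume it holds for an arbitrary r ≥ 1, so T(r) = 5^r(3r + 5) - 5.
Then T(r+1) = T(r) + (5^r(12r + 35)) = (5^r(3r + 5) - 5) + (5^r(12r + 35)).
Simplifying, T(r+1) = 15·5^r·r + 40·5^r - 5 = 5^(r+1)(3(r+1) + 5) - 5,
which is the closed form with n = r+1.
By the principle of mathematical induction, the result holds for all n ≥ 1.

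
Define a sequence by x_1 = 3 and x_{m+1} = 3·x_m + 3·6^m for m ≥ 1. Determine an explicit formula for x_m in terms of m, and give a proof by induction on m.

x_m = -3^m + 6^m

Computing the first terms: x_1 = 3, x_2 = 27, x_3 = 189. This suggests x_m = -3^m + 6^m.
Base step (m = 1): the formula gives 3 = 3 = x_1.
Suppose the result is true for m = p, so x_p = -3^p + 6^p.
Then x_{p+1} = 3·x_p + 3·6^p = 3·(-3^p + 6^p) + 3·6^p = -3^(p + 1) + 6^(p + 1),
which is the claimed formula at m = p+1.
Hence, by induction on m, the claim holds for every m ≥ 1.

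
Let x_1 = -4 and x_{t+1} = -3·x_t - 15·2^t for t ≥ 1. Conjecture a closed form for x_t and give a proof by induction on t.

x_t = 2(-3)^(t - 1) - 3·2^t

Computing the first terms: x_1 = -4, x_2 = -18, x_3 = -6. This suggests x_t = 2(-3)^(t - 1) - 3·2^t.
Base step (t = 1): the formula gives -4 = -4 = x_1.
For the inductive step, assume it holds for an arbitrary p ≥ 1, so x_p = 2(-3)^(p - 1) - 3·2^p.
Then x_{p+1} = -3·x_p - 15·2^p = -3·(2(-3)^(p - 1) - 3·2^p) - 15·2^p = 2(-3)^p - 3·2^(p + 1) = 2(-3)^((p+1) - 1) - 3·2^(p+1),
which is the claimed formula at t = p+1.
By the principle of mathematical induction, the result holds for all t ≥ 1.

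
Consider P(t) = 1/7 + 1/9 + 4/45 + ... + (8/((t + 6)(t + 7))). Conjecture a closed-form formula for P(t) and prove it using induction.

We claim P(t) = 8t/(7(t + 7)) for all t ≥ 1.
For the base case t = 1: P(1) = 1/7, and the closed form gives 1/7. They agree.
For the inductive step, assume it holds for an arbitrary r ≥ 1, so P(r) = 8r/(7(r + 7)).
Then P(r+1) = P(r) + (8/((r + 7)(r + 8))) = (8r/(7(r + 7))) + (8/((r + 7)(r + 8))).
Simplifying, P(r+1) = 8(r + 1)/(7(r + 8)) = 8(r+1)/(7((r+1) + 7)),
which is the closed form with t = r+1.
Hence, by induction on t, the claim holds for every t ≥ 1.

P(t) = 8t/(7(t + 7))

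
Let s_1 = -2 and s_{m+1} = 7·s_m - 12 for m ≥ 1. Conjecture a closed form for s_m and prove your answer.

s_m = -4·7^(m - 1) + 2

Computing the first terms: s_1 = -2, s_2 = -26, s_3 = -194. This suggests s_m = -4·7^(m - 1) + 2.
Base step (m = 1): the formula gives -2 = -2 = s_1.
Suppose the result is true for m = p, so s_p = -4·7^(p - 1) + 2.
Then s_{p+1} = 7·s_p - 12 = 7·(-4·7^(p - 1) + 2) - 12 = -4·7^p + 2 = -4·7^((p+1) - 1) + 2,
which is the claimed formula at m = p+1.
This completes the induction.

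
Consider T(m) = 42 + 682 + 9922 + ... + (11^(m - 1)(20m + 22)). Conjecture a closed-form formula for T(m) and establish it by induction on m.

T(m) = 2·11^m(m + 1) - 2

We claim T(m) = 2·11^m(m + 1) - 2 for all m ≥ 1.
For the base case m = 1: T(1) = 42, and the closed form gives 42. They agree.
Suppose the result is true for m = r, so T(r) = 2·11^r(r + 1) - 2.
Then T(r+1) = T(r) + (11^r(20r + 42)) = (2·11^r(r + 1) - 2) + (11^r(20r + 42)).
Simplifying, T(r+1) = 22·11^r·r + 44·11^r - 2 = 2·11^(r+1)((r+1) + 1) - 2,
which is the closed form with m = r+1.
This completes the induction.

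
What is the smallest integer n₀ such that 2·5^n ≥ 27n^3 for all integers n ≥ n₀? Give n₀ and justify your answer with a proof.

At n = 4: 1250 < 1728, so the inequality fails and n₀ ≥ 5. We prove 2·5^n ≥ 27n^3 for all n ≥ 5.
Base case (n = 5): 2·5^n = 6250 and 27n^3 = 3375, so 6250 ≥ 3375.
Inductive step: suppose the statement holds for some m ≥ 5, so 2·5^m ≥ 27m^3.
Then 2·5^(m + 1) = 5·(2·5^m) ≥ 5·(27m^3).
Also, for m ≥ 5 we have 5·(27m^3) ≥ 27(m+1)^3, since 5 ≥ (1 + 1/m)^3 for all m ≥ 5.
Combining, 2·5^(m + 1) ≥ 27(m+1)^3.
By the principle of mathematical induction, the result holds for all n ≥ 5.
Hence the smallest such n₀ is 5.

n₀ = 5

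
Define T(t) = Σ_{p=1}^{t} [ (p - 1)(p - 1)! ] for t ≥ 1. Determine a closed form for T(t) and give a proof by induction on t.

T(t) = t! - 1

We claim T(t) = t! - 1 for all t ≥ 1.
When t = 1: T(1) = 0, and the closed form gives 0. They agree.
Inductive step: suppose the statement holds for some p ≥ 1, so T(p) = p! - 1.
Then T(p+1) = T(p) + (p·p!) = (p! - 1) + (p·p!).
Simplifying, T(p+1) = (p+1)! - 1,
which is the closed form with t = p+1.
Hence, by induction on t, the claim holds for every t ≥ 1.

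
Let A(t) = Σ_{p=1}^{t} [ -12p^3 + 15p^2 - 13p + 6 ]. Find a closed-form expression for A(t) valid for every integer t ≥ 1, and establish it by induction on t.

We claim A(t) = -t(3t^3 + t^2 + 2t - 2) for all t ≥ 1.
Base case (t = 1): A(1) = -4, and the closed form gives -4. They agree.
For the inductive step, assume it holds for an arbitrary p ≥ 1, so A(p) = p(-3p^3 - p^2 - 2p + 2).
Then A(p+1) = A(p) + (-12p^3 - 21p^2 - 19p - 4) = (p(-3p^3 - p^2 - 2p + 2)) + (-12p^3 - 21p^2 - 19p - 4).
Simplifying, A(p+1) = -(p + 1)(3p^3 + 10p^2 + 13p + 4) = -(p+1)(3(p+1)^3 + (p+1)^2 + 2(p+1) - 2),
which is the closed form with t = p+1.
By induction, the statement is established for all t ≥ 1.

A(t) = -t(3t^3 + t^2 + 2t - 2)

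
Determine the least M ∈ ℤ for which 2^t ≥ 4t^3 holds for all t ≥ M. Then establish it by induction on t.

At t = 13: 8192 < 8788, so the inequality fails and M ≥ 14. We prove 2^t ≥ 4t^3 for all t ≥ 14.
For the base case t = 14: 2^t = 16384 and 4t^3 = 10976, so 16384 ≥ 10976.
Suppose the result is true for t = i, so 2^i ≥ 4i^3.
Then 2^(i + 1) = 2·(2^i) ≥ 2·(4i^3).
Also, for i ≥ 14 we have 2·(4i^3) ≥ 4(i+1)^3, since 2 ≥ (1 + 1/i)^3 for all i ≥ 14.
Combining, 2^(i + 1) ≥ 4(i+1)^3.
By induction, the statement is established for all t ≥ 14.
Hence the smallest such M is 14.

M = 14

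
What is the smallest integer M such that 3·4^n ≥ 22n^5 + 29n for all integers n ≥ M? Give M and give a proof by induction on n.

M = 10

At n = 9: 786432 < 1299339, so the inequality fails and M ≥ 10. We prove 3·4^n ≥ 22n^5 + 29n for all n ≥ 10.
When n = 10: 3·4^n = 3145728 and 22n^5 + 29n = 2200290, so 3145728 ≥ 2200290.
For the inductive step, assume it holds for an arbitrary m ≥ 10, so 3·4^m ≥ 22m^5 + 29m.
Then 3·4^(m + 1) = 4·(3·4^m) ≥ 4·(22m^5 + 29m).
Also, for m ≥ 10 we have 4·(22m^5 + 29m) ≥ 22(m+1)^5 + 29(m+1), since 4·(22m^5 + 29m) − (22(m+1)^5 + 29(m+1)) = 66m^5 - 110m^4 - 220m^3 - 220m^2 - 23m - 51, which is nonnegative for all m ≥ 10.
Combining, 3·4^(m + 1) ≥ 22(m+1)^5 + 29(m+1).
Hence, by induction on n, the claim holds for every n ≥ 10.
Hence the smallest such M is 10.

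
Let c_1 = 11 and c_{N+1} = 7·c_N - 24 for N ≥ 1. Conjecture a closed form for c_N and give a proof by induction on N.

c_N = 7^N + 4

Computing the first terms: c_1 = 11, c_2 = 53, c_3 = 347. This suggests c_N = 7^N + 4.
Base step (N = 1): the formula gives 11 = 11 = c_1.
Inductive step: suppose the statement holds for some k ≥ 1, so c_k = 7^k + 4.
Then c_{k+1} = 7·c_k - 24 = 7·(7^k + 4) - 24 = 7^(k + 1) + 4,
which is the claimed formula at N = k+1.
Hence, by induction on N, the claim holds for every N ≥ 1.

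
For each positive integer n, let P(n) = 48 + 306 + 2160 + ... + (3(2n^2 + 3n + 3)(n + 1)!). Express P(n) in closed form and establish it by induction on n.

We claim P(n) = (6n + 3)(n + 2)! - 6 for all n ≥ 1.
For the base case n = 1: P(1) = 48, and the closed form gives 48. They agree.
Inductive step: assume the claim holds for n = j, so P(j) = (6j + 3)(j + 2)! - 6.
Then P(j+1) = P(j) + (3(2j^2 + 7j + 8)(j + 2)!) = ((6j + 3)(j + 2)! - 6) + (3(2j^2 + 7j + 8)(j + 2)!).
Simplifying, P(j+1) = (6(j+1) + 3)((j+1) + 2)! - 6,
which is the closed form with n = j+1.
By the principle of mathematical induction, the result holds for all n ≥ 1.

P(n) = (6n + 3)(n + 2)! - 6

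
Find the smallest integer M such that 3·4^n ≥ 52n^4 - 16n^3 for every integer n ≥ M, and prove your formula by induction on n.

At n = 8: 196608 < 204800, so the inequality fails and M ≥ 9. We prove 3·4^n ≥ 52n^4 - 16n^3 for all n ≥ 9.
When n = 9: 3·4^n = 786432 and 52n^4 - 16n^3 = 329508, so 786432 ≥ 329508.
For the inductive step, assume it holds for an arbitrary r ≥ 9, so 3·4^r ≥ 52r^4 - 16r^3.
Then 3·4^(r + 1) = 4·(3·4^r) ≥ 4·(52r^4 - 16r^3).
Also, for r ≥ 9 we have 4·(52r^4 - 16r^3) ≥ 52(r+1)^4 - 16(r+1)^3, since 4·(52r^4 - 16r^3) − (52(r+1)^4 - 16(r+1)^3) = 156r^4 - 256r^3 - 264r^2 - 160r - 36, which is nonnegative for all r ≥ 9.
Combining, 3·4^(r + 1) ≥ 52(r+1)^4 - 16(r+1)^3.
By induction, the statement is established for all n ≥ 9.
Hence the smallest such M is 9.

M = 9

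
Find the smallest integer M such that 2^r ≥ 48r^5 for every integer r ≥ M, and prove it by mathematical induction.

M = 31

At r = 30: 1073741824 < 1166400000, so the inequality fails and M ≥ 31. We prove 2^r ≥ 48r^5 for all r ≥ 31.
Base case (r = 31): 2^r = 2147483648 and 48r^5 = 1374199248, so 2147483648 ≥ 1374199248.
Suppose the result is true for r = i, so 2^i ≥ 48i^5.
Then 2^(i + 1) = 2·(2^i) ≥ 2·(48i^5).
Also, for i ≥ 31 we have 2·(48i^5) ≥ 48(i+1)^5, since 2 ≥ (1 + 1/i)^5 for all i ≥ 31.
Combining, 2^(i + 1) ≥ 48(i+1)^5.
Hence, by induction on r, the claim holds for every r ≥ 31.
Hence the smallest such M is 31.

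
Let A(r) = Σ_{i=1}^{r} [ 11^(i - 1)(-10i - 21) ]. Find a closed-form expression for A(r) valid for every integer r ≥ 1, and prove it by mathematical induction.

We claim A(r) = -11^r(r + 2) + 2 for all r ≥ 1.
For the base case r = 1: A(1) = -31, and the closed form gives -31. They agree.
Inductive step: assume the claim holds for r = i, so A(i) = -11^i(i + 2) + 2.
Then A(i+1) = A(i) + (11^i(-10i - 31)) = (-11^i(i + 2) + 2) + (11^i(-10i - 31)).
Simplifying, A(i+1) = -11·11^i·i - 33·11^i + 2 = -11^(i+1)((i+1) + 2) + 2,
which is the closed form with r = i+1.
By induction, the statement is established for all r ≥ 1.

A(r) = -11^r(r + 2) + 2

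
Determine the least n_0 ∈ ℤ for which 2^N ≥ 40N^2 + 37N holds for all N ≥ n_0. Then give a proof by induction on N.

At N = 12: 4096 < 6204, so the inequality fails and n_0 ≥ 13. We prove 2^N ≥ 40N^2 + 37N for all N ≥ 13.
When N = 13: 2^N = 8192 and 40N^2 + 37N = 7241, so 8192 ≥ 7241.
For the inductive step, assume it holds for an arbitrary k ≥ 13, so 2^k ≥ 40k^2 + 37k.
Then 2^(k + 1) = 2·(2^k) ≥ 2·(40k^2 + 37k).
Also, for k ≥ 13 we have 2·(40k^2 + 37k) ≥ 40(k+1)^2 + 37(k+1), since 2·(40k^2 + 37k) − (40(k+1)^2 + 37(k+1)) = 40k^2 - 43k - 77, which is nonnegative for all k ≥ 13.
Combining, 2^(k + 1) ≥ 40(k+1)^2 + 37(k+1).
By induction, the statement is established for all N ≥ 13.
Hence the smallest such n_0 is 13.

n_0 = 13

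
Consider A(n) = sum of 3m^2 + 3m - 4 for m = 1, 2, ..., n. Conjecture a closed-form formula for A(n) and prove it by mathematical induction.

A(n) = n(n^2 + 3n - 2)

We claim A(n) = n(n^2 + 3n - 2) for all n ≥ 1.
Base step (n = 1): A(1) = 2, and the closed form gives 2. They agree.
For the inductive step, assume it holds for an arbitrary m ≥ 1, so A(m) = m(m^2 + 3m - 2).
Then A(m+1) = A(m) + (3m^2 + 9m + 2) = (m(m^2 + 3m - 2)) + (3m^2 + 9m + 2).
Simplifying, A(m+1) = (m + 1)(m^2 + 5m + 2) = (m+1)((m+1)^2 + 3(m+1) - 2),
which is the closed form with n = m+1.
By induction, the statement is established for all n ≥ 1.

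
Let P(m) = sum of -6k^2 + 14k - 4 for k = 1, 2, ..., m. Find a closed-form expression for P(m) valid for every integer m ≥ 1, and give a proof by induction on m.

P(m) = -2m(m^2 - 2m - 1)

We claim P(m) = -2m(m^2 - 2m - 1) for all m ≥ 1.
Base case (m = 1): P(1) = 4, and the closed form gives 4. They agree.
Inductive step: suppose the statement holds for some k ≥ 1, so P(k) = 2k(-k^2 + 2k + 1).
Then P(k+1) = P(k) + (-6k^2 + 2k + 4) = (2k(-k^2 + 2k + 1)) + (-6k^2 + 2k + 4).
Simplifying, P(k+1) = -2(k + 1)(k^2 - 2) = -2(k+1)((k+1)^2 - 2(k+1) - 1),
which is the closed form with m = k+1.
By induction, the statement is established for all m ≥ 1.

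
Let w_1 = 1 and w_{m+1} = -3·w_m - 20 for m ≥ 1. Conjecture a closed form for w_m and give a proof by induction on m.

Computing the first terms: w_1 = 1, w_2 = -23, w_3 = 49. This suggests w_m = -2(-3)^m - 5.
For the base case m = 1: the formula gives 1 = 1 = w_1.
Inductive step: assume the claim holds for m = i, so w_i = -2(-3)^i - 5.
Then w_{i+1} = -3·w_i - 20 = -3·(-2(-3)^i - 5) - 20 = -2(-3)^(i + 1) - 5,
which is the claimed formula at m = i+1.
By the principle of mathematical induction, the result holds for all m ≥ 1.

w_m = -2(-3)^m - 5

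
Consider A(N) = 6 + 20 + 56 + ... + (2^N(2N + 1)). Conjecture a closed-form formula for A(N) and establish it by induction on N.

A(N) = 2·2^N(2N - 1) + 2

We claim A(N) = 2·2^N(2N - 1) + 2 for all N ≥ 1.
Base step (N = 1): A(1) = 6, and the closed form gives 6. They agree.
Suppose the result is true for N = m, so A(m) = 2·2^m(2m - 1) + 2.
Then A(m+1) = A(m) + (2^(m + 1)(2m + 3)) = (2·2^m(2m - 1) + 2) + (2^(m + 1)(2m + 3)).
Simplifying, A(m+1) = 8·2^m·m + 4·2^m + 2 = 2·2^(m+1)(2(m+1) - 1) + 2,
which is the closed form with N = m+1.
By induction, the statement is established for all N ≥ 1.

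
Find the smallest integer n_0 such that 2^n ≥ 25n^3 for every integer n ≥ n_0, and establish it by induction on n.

At n = 16: 65536 < 102400, so the inequality fails and n_0 ≥ 17. We prove 2^n ≥ 25n^3 for all n ≥ 17.
Base case (n = 17): 2^n = 131072 and 25n^3 = 122825, so 131072 ≥ 122825.
For the inductive step, assume it holds for an arbitrary m ≥ 17, so 2^m ≥ 25m^3.
Then 2^(m + 1) = 2·(2^m) ≥ 2·(25m^3).
Also, for m ≥ 17 we have 2·(25m^3) ≥ 25(m+1)^3, since 2 ≥ (1 + 1/m)^3 for all m ≥ 17.
Combining, 2^(m + 1) ≥ 25(m+1)^3.
By induction, the statement is established for all n ≥ 17.
Hence the smallest such n_0 is 17.

n_0 = 17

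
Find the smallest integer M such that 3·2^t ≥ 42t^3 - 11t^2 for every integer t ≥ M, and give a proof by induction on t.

M = 16

At t = 15: 98304 < 139275, so the inequality fails and M ≥ 16. We prove 3·2^t ≥ 42t^3 - 11t^2 for all t ≥ 16.
Base step (t = 16): 3·2^t = 196608 and 42t^3 - 11t^2 = 169216, so 196608 ≥ 169216.
For the inductive step, assume it holds for an arbitrary r ≥ 16, so 3·2^r ≥ 42r^3 - 11r^2.
Then 3·2^(r + 1) = 2·(3·2^r) ≥ 2·(42r^3 - 11r^2).
Also, for r ≥ 16 we have 2·(42r^3 - 11r^2) ≥ 42(r+1)^3 - 11(r+1)^2, since 2·(42r^3 - 11r^2) − (42(r+1)^3 - 11(r+1)^2) = 42r^3 - 137r^2 - 104r - 31, which is nonnegative for all r ≥ 16.
Combining, 3·2^(r + 1) ≥ 42(r+1)^3 - 11(r+1)^2.
By induction, the statement is established for all t ≥ 16.
Hence the smallest such M is 16.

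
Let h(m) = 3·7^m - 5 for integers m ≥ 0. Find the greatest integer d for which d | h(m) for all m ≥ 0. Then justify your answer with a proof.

Computing the first values: h(0) = -2 and h(1) = 16; gcd(-2, 16) = 2, so d ≤ 2.
We prove 2 | 3·7^m - 5 for all m ≥ 0 by induction on m.
When m = 0: h(0) = -2 = 2·(-1), so 2 | h(0).
Inductive step: suppose the statement holds for some r ≥ 0, i.e. 2 | h(r). Then
h(r+1) = 3·7^(r+1) - 5 = 7·(3·7^r - 5) + 30 = 7·h(r) + 30. The first term is divisible by 2 by the inductive hypothesis, and 30 is divisible by 2. Hence 2 | h(r+1).
By the principle of mathematical induction, the result holds for all m ≥ 0.
Therefore the largest such d is 2.

d = 2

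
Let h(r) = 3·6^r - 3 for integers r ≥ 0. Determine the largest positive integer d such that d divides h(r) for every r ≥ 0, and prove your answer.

d = 15

Computing the first values: h(0) = 0 and h(1) = 15; gcd(0, 15) = 15, so d ≤ 15.
We prove 15 | 3·6^r - 3 for all r ≥ 0 by induction on r.
Base step (r = 0): h(0) = 0 = 15·(0), so 15 | h(0).
Inductive step: suppose the statement holds for some i ≥ 0, i.e. 15 | h(i). Then
h(i+1) = 3·6^(i+1) - 3 = 6·(3·6^i - 3) + 15 = 6·h(i) + 15. The first term is divisible by 15 by the inductive hypothesis, and 15 is divisible by 15. Hence 15 | h(i+1).
This completes the induction.
Therefore the largest such d is 15.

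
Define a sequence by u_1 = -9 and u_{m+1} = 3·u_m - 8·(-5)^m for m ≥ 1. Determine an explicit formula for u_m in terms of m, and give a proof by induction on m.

Computing the first terms: u_1 = -9, u_2 = 13, u_3 = -161. This suggests u_m = (-5)^m - 4·3^(m - 1).
Base case (m = 1): the formula gives -9 = -9 = u_1.
Inductive step: assume the claim holds for m = k, so u_k = (-5)^k - 4·3^(k - 1).
Then u_{k+1} = 3·u_k - 8·(-5)^k = 3·((-5)^k - 4·3^(k - 1)) - 8·(-5)^k = (-5)^(k + 1) - 4·3^k = (-5)^(k+1) - 4·3^((k+1) - 1),
which is the claimed formula at m = k+1.
By the principle of mathematical induction, the result holds for all m ≥ 1.

u_m = (-5)^m - 4·3^(m - 1)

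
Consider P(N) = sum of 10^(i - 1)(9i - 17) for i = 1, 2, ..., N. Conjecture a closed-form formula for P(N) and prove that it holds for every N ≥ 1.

P(N) = 10^N(N - 2) + 2

We claim P(N) = 10^N(N - 2) + 2 for all N ≥ 1.
When N = 1: P(1) = -8, and the closed form gives -8. They agree.
Suppose the result is true for N = i, so P(i) = 10^i(i - 2) + 2.
Then P(i+1) = P(i) + (10^i(9i - 8)) = (10^i(i - 2) + 2) + (10^i(9i - 8)).
Simplifying, P(i+1) = 10·10^i·i - 10·10^i + 2 = 10^(i+1)((i+1) - 2) + 2,
which is the closed form with N = i+1.
Hence, by induction on N, the claim holds for every N ≥ 1.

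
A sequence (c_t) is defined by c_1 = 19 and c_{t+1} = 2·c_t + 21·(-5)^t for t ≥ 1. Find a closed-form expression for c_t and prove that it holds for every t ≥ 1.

Computing the first terms: c_1 = 19, c_2 = -67, c_3 = 391. This suggests c_t = -3(-5)^t + 2^(t + 1).
Base case (t = 1): the formula gives 19 = 19 = c_1.
Inductive step: suppose the statement holds for some i ≥ 1, so c_i = -3(-5)^i + 2^(i + 1).
Then c_{i+1} = 2·c_i + 21·(-5)^i = 2·(-3(-5)^i + 2^(i + 1)) + 21·(-5)^i = -3(-5)^(i + 1) + 2^(i + 2) = -3(-5)^(i+1) + 2^((i+1) + 1),
which is the claimed formula at t = i+1.
By the principle of mathematical induction, the result holds for all t ≥ 1.

c_t = -3(-5)^t + 2^(t + 1)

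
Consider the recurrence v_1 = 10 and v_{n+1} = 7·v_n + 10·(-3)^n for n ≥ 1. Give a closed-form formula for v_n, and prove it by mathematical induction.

Computing the first terms: v_1 = 10, v_2 = 40, v_3 = 370. This suggests v_n = -(-3)^n + 7^n.
When n = 1: the formula gives 10 = 10 = v_1.
Inductive step: assume the claim holds for n = r, so v_r = -(-3)^r + 7^r.
Then v_{r+1} = 7·v_r + 10·(-3)^r = 7·(-(-3)^r + 7^r) + 10·(-3)^r = -(-3)^(r + 1) + 7^(r + 1),
which is the claimed formula at n = r+1.
Hence, by induction on n, the claim holds for every n ≥ 1.

v_n = -(-3)^n + 7^n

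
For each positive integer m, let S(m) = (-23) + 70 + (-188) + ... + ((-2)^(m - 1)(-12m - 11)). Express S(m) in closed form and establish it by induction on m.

We claim S(m) = (-2)^m(4m + 5) - 5 for all m ≥ 1.
Base case (m = 1): S(1) = -23, and the closed form gives -23. They agree.
Inductive step: assume the claim holds for m = k, so S(k) = (-2)^k(4k + 5) - 5.
Then S(k+1) = S(k) + ((-2)^k(-12k - 23)) = ((-2)^k(4k + 5) - 5) + ((-2)^k(-12k - 23)).
Simplifying, S(k+1) = -8(-2)^k·k - 18(-2)^k - 5 = (-2)^(k+1)(4(k+1) + 5) - 5,
which is the closed form with m = k+1.
This completes the induction.

S(m) = (-2)^m(4m + 5) - 5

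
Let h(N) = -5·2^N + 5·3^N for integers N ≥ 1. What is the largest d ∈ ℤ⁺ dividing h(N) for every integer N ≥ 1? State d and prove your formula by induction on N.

d = 5

Computing the first values: h(1) = 5 and h(2) = 25; gcd(5, 25) = 5, so d ≤ 5.
We prove 5 | -5·2^N + 5·3^N for all N ≥ 1 by induction on N.
For the base case N = 1: h(1) = 5 = 5·(1), so 5 | h(1).
Inductive step: assume the claim holds for N = m, i.e. 5 | h(m). Then
h(m+1) − 3·h(m) = (-5·2^(m+1) + 5·3^(m+1)) − 3·(-5·2^m + 5·3^m) = (-5)·2^m·(2 − 3) = (5)·2^m. Since 5 | h(m) by the inductive hypothesis, 5 | 3·h(m); and 5 | 5 since 5 = 5·1. Therefore 5 | h(m+1).
By induction, the statement is established for all N ≥ 1.
Therefore the largest such d is 5.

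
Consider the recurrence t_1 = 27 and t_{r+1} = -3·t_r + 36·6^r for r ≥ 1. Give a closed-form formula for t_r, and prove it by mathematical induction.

Computing the first terms: t_1 = 27, t_2 = 135, t_3 = 891. This suggests t_r = -(-3)^r + 4·6^r.
Base case (r = 1): the formula gives 27 = 27 = t_1.
Inductive step: suppose the statement holds for some m ≥ 1, so t_m = -(-3)^m + 4·6^m.
Then t_{m+1} = -3·t_m + 36·6^m = -3·(-(-3)^m + 4·6^m) + 36·6^m = -(-3)^(m + 1) + 4·6^(m + 1),
which is the claimed formula at r = m+1.
Hence, by induction on r, the claim holds for every r ≥ 1.

t_r = -(-3)^r + 4·6^r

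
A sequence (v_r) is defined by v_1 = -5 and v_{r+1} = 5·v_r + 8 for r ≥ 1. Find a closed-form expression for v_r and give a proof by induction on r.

v_r = -3·5^(r - 1) - 2

Computing the first terms: v_1 = -5, v_2 = -17, v_3 = -77. This suggests v_r = -3·5^(r - 1) - 2.
Base step (r = 1): the formula gives -5 = -5 = v_1.
Inductive step: assume the claim holds for r = i, so v_i = -3·5^(i - 1) - 2.
Then v_{i+1} = 5·v_i + 8 = 5·(-3·5^(i - 1) - 2) + 8 = -3·5^i - 2 = -3·5^((i+1) - 1) - 2,
which is the claimed formula at r = i+1.
By the principle of mathematical induction, the result holds for all r ≥ 1.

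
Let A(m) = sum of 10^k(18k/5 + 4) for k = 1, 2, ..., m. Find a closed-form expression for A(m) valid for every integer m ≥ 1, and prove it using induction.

We claim A(m) = 4·10^m(m + 1) - 4 for all m ≥ 1.
Base case (m = 1): A(1) = 76, and the closed form gives 76. They agree.
For the inductive step, assume it holds for an arbitrary k ≥ 1, so A(k) = 4·10^k(k + 1) - 4.
Then A(k+1) = A(k) + (10^k(36k + 76)) = (4·10^k(k + 1) - 4) + (10^k(36k + 76)).
Simplifying, A(k+1) = 40·10^k·k + 80·10^k - 4 = 4·10^(k+1)((k+1) + 1) - 4,
which is the closed form with m = k+1.
By induction, the statement is established for all m ≥ 1.

A(m) = 4·10^m(m + 1) - 4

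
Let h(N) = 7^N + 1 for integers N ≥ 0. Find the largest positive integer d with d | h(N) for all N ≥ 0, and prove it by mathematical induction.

d = 2

Computing the first values: h(0) = 2 and h(1) = 8; gcd(2, 8) = 2, so d ≤ 2.
We prove 2 | 7^N + 1 for all N ≥ 0 by induction on N.
For the base case N = 0: h(0) = 2 = 2·(1), so 2 | h(0).
Suppose the result is true for N = i, i.e. 2 | h(i). Then
h(i+1) = 7^(i+1) + 1 = 7·(7^i + 1) - 6 = 7·h(i) - 6. The first term is divisible by 2 by the inductive hypothesis, and -6 is divisible by 2. Hence 2 | h(i+1).
Hence, by induction on N, the claim holds for every N ≥ 0.
Therefore the largest such d is 2.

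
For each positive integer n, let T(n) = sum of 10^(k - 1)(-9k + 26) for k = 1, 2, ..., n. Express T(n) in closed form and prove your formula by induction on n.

T(n) = 10^n(-n + 3) - 3

We claim T(n) = 10^n(-n + 3) - 3 for all n ≥ 1.
Base case (n = 1): T(1) = 17, and the closed form gives 17. They agree.
Inductive step: suppose the statement holds for some k ≥ 1, so T(k) = 10^k(-k + 3) - 3.
Then T(k+1) = T(k) + (10^k(-9k + 17)) = (10^k(-k + 3) - 3) + (10^k(-9k + 17)).
Simplifying, T(k+1) = -10·10^k·k + 20·10^k - 3 = 10^(k+1)(-(k+1) + 3) - 3,
which is the closed form with n = k+1.
By the principle of mathematical induction, the result holds for all n ≥ 1.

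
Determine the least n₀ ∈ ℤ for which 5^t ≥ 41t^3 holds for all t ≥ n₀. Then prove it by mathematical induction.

At t = 5: 3125 < 5125, so the inequality fails and n₀ ≥ 6. We prove 5^t ≥ 41t^3 for all t ≥ 6.
When t = 6: 5^t = 15625 and 41t^3 = 8856, so 15625 ≥ 8856.
Inductive step: assume the claim holds for t = j, so 5^j ≥ 41j^3.
Then 5^(j + 1) = 5·(5^j) ≥ 5·(41j^3).
Also, for j ≥ 6 we have 5·(41j^3) ≥ 41(j+1)^3, since 5 ≥ (1 + 1/j)^3 for all j ≥ 6.
Combining, 5^(j + 1) ≥ 41(j+1)^3.
Hence, by induction on t, the claim holds for every t ≥ 6.
Hence the smallest such n₀ is 6.

n₀ = 6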